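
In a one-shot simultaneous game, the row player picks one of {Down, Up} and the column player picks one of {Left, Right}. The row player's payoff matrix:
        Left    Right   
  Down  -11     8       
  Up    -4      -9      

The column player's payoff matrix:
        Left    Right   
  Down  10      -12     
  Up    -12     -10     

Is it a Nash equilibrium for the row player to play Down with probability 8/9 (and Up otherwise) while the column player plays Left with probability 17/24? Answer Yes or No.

Given the row player's mix p = 8/9, the column player's payoff from Left is 68/9 but from Right is -106/9. The column player strictly prefers Left, so the column player would not mix.
So the proposed profile is not a Nash equilibrium.

No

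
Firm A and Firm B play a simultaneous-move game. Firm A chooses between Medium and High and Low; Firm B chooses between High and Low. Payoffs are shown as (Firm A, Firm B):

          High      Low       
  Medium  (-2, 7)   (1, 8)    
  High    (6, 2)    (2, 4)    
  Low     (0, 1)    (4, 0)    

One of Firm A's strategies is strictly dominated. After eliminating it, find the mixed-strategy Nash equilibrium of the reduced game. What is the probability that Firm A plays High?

Firm A's strategy Medium is strictly dominated by Low: 0 > -2 and 4 > 1. Eliminate Medium.
For Firm B to be willing to mix, Firm B must be indifferent between High and Low, which pins down Firm A's mix.
  Firm B's expected payoff from High: p·2 + (1−p)·1 = p + 1
  Firm B's expected payoff from Low: p·4 + (1−p)·0 = 4p
  p + 1 = 4p  ⇒  -3p = -1  ⇒  p = 1/3.

p = 1/3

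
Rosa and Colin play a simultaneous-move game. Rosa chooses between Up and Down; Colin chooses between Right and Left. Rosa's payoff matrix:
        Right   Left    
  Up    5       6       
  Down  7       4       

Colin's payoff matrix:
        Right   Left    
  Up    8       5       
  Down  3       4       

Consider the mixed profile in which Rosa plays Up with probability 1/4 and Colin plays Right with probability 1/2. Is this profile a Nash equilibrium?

Check Colin's indifference given Rosa's mix p = 1/4:
  payoff from Right = 17/4; payoff from Left = 17/4 — equal.
Check Rosa's indifference given Colin's mix q = 1/2:
  payoff from Up = 11/2; payoff from Down = 11/2 — equal.
Both players are indifferent, so neither can profitably deviate.

Yes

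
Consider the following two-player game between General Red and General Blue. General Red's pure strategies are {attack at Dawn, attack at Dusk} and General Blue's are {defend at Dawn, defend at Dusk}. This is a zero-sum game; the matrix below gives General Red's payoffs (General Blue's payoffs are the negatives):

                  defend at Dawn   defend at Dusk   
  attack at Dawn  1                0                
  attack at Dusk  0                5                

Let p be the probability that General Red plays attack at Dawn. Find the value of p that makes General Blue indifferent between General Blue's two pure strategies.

For General Blue to be willing to mix, General Blue must be indifferent between defend at Dawn and defend at Dusk, which pins down General Red's mix.
  General Blue's payoff to defend at Dawn: p·(-1) + (1−p)·0 = -p
  General Blue's payoff to defend at Dusk: p·0 + (1−p)·(-5) = 5p - 5
  -p = 5p - 5  ⇒  -6p = -5  ⇒  p = 5/6.

p = 5/6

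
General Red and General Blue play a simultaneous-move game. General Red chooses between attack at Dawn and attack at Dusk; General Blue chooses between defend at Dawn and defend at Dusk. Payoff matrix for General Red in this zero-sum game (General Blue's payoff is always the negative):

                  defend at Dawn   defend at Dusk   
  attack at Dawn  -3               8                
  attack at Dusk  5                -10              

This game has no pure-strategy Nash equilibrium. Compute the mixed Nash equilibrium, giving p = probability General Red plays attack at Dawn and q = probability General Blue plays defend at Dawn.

In a mixed equilibrium General Blue is indifferent between defend at Dawn and defend at Dusk; this condition fixes p.
  General Blue's expected payoff from defend at Dawn: p·3 + (1−p)·(-5) = 8p - 5
  General Blue's expected payoff from defend at Dusk: p·(-8) + (1−p)·10 = -18p + 10
  8p - 5 = -18p + 10  ⇒  26p = 15  ⇒  p = 15/26.
General Blue's mix must leave General Red indifferent between attack at Dawn and attack at Dusk.
  General Red's expected payoff from attack at Dawn: q·(-3) + (1−q)·8 = -11q + 8
  General Red's expected payoff from attack at Dusk: q·5 + (1−q)·(-10) = 15q - 10
  -11q + 8 = 15q - 10  ⇒  -26q = -18  ⇒  q = 9/13.

p = 15/26, q = 9/13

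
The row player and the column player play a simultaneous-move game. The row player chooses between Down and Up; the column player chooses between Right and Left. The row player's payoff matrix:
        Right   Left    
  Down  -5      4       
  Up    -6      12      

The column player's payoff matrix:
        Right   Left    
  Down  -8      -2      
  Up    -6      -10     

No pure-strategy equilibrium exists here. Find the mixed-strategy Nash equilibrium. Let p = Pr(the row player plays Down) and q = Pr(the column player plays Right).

p = 2/5, q = 8/9

In a mixed equilibrium the column player is indifferent between Right and Left; this condition fixes p.
  the column player's payoff from Right: p·(-8) + (1−p)·(-6) = -2p - 6
  the column player's payoff from Left: p·(-2) + (1−p)·(-10) = 8p - 10
  -2p - 6 = 8p - 10  ⇒  -10p = -4  ⇒  p = 2/5.
The column player's mix must leave the row player indifferent between Down and Up.
  the row player's payoff from Down: q·(-5) + (1−q)·4 = -9q + 4
  the row player's payoff from Up: q·(-6) + (1−q)·12 = -18q + 12
  -9q + 4 = -18q + 12  ⇒  9q = 8  ⇒  q = 8/9.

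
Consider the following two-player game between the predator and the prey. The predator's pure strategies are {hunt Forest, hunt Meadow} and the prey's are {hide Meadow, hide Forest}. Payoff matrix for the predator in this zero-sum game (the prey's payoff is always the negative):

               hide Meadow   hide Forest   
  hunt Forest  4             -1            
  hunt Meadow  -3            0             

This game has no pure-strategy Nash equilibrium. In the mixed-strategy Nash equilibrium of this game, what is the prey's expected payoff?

In a mixed equilibrium the prey is indifferent between hide Meadow and hide Forest; this condition fixes p.
  the prey's payoff to hide Meadow: p·(-4) + (1−p)·3 = -7p + 3
  the prey's payoff to hide Forest: p·1 + (1−p)·0 = p
  -7p + 3 = p  ⇒  -8p = -3  ⇒  p = 3/8.
At equilibrium the prey is indifferent across columns, so the prey's payoff equals the payoff from hide Meadow: (3/8)·(-4) + (5/8)·3 = 3/8.

3/8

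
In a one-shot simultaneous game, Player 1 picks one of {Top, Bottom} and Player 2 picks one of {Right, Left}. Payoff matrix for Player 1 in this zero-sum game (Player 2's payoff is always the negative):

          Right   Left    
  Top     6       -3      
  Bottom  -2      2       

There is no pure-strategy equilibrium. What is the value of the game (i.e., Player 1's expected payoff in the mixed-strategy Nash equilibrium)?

Player 1's indifference between Top and Bottom determines Player 2's mixing probability q:
  Player 1's expected payoff from Top: q·6 + (1−q)·(-3) = 9q - 3
  Player 1's expected payoff from Bottom: q·(-2) + (1−q)·2 = -4q + 2
  9q - 3 = -4q + 2  ⇒  13q = 5  ⇒  q = 5/13.
The value is Player 1's expected payoff against this mix (using Top): (5/13)·6 + (8/13)·(-3) = 6/13.

v = 6/13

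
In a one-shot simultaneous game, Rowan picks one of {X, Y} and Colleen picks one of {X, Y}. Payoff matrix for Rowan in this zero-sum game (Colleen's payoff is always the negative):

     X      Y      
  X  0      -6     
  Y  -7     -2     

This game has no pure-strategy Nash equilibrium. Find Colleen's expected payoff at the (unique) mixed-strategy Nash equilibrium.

For Colleen to be willing to mix, Colleen must be indifferent between X and Y, which pins down Rowan's mix.
  Colleen's expected payoff from X: p·0 + (1−p)·7 = -7p + 7
  Colleen's expected payoff from Y: p·6 + (1−p)·2 = 4p + 2
  -7p + 7 = 4p + 2  ⇒  -11p = -5  ⇒  p = 5/11.
At equilibrium Colleen is indifferent across columns, so Colleen's payoff equals the payoff from X: (5/11)·0 + (6/11)·7 = 42/11.

42/11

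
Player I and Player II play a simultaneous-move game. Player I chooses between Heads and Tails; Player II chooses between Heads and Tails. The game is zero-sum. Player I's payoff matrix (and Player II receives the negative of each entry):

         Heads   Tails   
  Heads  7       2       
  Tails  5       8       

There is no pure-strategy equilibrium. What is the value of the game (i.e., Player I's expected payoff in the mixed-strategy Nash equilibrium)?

v = 23/4

For Player I to be willing to mix, Player I must be indifferent between Heads and Tails, which pins down Player II's mix.
  Player I's payoff from Heads: q·7 + (1−q)·2 = 5q + 2
  Player I's payoff from Tails: q·5 + (1−q)·8 = -3q + 8
  5q + 2 = -3q + 8  ⇒  8q = 6  ⇒  q = 3/4.
The value is Player I's expected payoff against this mix (using Heads): (3/4)·7 + (1/4)·2 = 23/4.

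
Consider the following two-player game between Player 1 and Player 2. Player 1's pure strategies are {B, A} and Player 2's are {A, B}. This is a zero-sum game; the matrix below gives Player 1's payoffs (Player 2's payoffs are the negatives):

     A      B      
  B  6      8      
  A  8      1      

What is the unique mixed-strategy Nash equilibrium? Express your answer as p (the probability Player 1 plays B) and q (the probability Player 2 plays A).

p = 7/9, q = 7/9

Set Player 2's expected payoff from A equal to that from B:
  Player 2's payoff from A: p·(-6) + (1−p)·(-8) = 2p - 8
  Player 2's payoff from B: p·(-8) + (1−p)·(-1) = -7p - 1
  2p - 8 = -7p - 1  ⇒  9p = 7  ⇒  p = 7/9.
Set Player 1's expected payoff from B equal to that from A:
  Player 1's payoff from B: q·6 + (1−q)·8 = -2q + 8
  Player 1's payoff from A: q·8 + (1−q)·1 = 7q + 1
  -2q + 8 = 7q + 1  ⇒  -9q = -7  ⇒  q = 7/9.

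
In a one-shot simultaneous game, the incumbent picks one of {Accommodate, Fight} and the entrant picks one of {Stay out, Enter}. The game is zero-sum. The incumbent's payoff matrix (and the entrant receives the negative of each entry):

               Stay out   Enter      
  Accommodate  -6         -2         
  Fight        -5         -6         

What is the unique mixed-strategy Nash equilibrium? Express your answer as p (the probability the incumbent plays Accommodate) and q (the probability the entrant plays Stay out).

Set the entrant's expected payoff from Stay out equal to that from Enter:
  the entrant's expected payoff from Stay out: p·6 + (1−p)·5 = p + 5
  the entrant's expected payoff from Enter: p·2 + (1−p)·6 = -4p + 6
  p + 5 = -4p + 6  ⇒  5p = 1  ⇒  p = 1/5.
The incumbent's indifference between Accommodate and Fight determines the entrant's mixing probability q:
  the incumbent's payoff from Accommodate: q·(-6) + (1−q)·(-2) = -4q - 2
  the incumbent's payoff from Fight: q·(-5) + (1−q)·(-6) = q - 6
  -4q - 2 = q - 6  ⇒  -5q = -4  ⇒  q = 4/5.

p = 1/5, q = 4/5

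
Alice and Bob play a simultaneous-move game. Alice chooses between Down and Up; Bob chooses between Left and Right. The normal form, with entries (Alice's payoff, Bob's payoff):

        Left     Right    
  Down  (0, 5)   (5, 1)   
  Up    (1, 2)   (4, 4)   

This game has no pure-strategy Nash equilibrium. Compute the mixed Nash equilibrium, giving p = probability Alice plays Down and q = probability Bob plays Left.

Bob's indifference between Left and Right determines Alice's mixing probability p:
  Bob's payoff from Left: p·5 + (1−p)·2 = 3p + 2
  Bob's payoff from Right: p·1 + (1−p)·4 = -3p + 4
  3p + 2 = -3p + 4  ⇒  6p = 2  ⇒  p = 1/3.
Bob's mix must leave Alice indifferent between Down and Up.
  Alice's payoff from Down: q·0 + (1−q)·5 = -5q + 5
  Alice's payoff from Up: q·1 + (1−q)·4 = -3q + 4
  -5q + 5 = -3q + 4  ⇒  -2q = -1  ⇒  q = 1/2.

p = 1/3, q = 1/2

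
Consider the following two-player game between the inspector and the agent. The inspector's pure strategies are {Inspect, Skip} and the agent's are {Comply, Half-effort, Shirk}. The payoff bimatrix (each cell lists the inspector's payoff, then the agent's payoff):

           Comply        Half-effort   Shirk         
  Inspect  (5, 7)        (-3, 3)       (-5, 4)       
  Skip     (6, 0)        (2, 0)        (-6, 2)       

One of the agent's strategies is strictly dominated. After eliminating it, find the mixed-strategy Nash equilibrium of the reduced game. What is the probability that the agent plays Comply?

The agent's strategy Half-effort is strictly dominated by Shirk: 4 > 3 and 2 > 0. Eliminate Half-effort.
In a mixed equilibrium the inspector is indifferent between Inspect and Skip; this condition fixes q.
  the inspector's payoff to Inspect: q·5 + (1−q)·(-5) = 10q - 5
  the inspector's payoff to Skip: q·6 + (1−q)·(-6) = 12q - 6
  10q - 5 = 12q - 6  ⇒  -2q = -1  ⇒  q = 1/2.

q = 1/2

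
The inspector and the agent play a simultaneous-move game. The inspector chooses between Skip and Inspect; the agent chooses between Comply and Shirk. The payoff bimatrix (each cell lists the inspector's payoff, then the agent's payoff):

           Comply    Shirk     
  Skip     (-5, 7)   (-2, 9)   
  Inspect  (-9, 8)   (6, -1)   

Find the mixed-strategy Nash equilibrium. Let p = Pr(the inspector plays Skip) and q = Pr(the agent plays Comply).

Set the agent's expected payoff from Comply equal to that from Shirk:
  the agent's expected payoff from Comply: p·7 + (1−p)·8 = -p + 8
  the agent's expected payoff from Shirk: p·9 + (1−p)·(-1) = 10p - 1
  -p + 8 = 10p - 1  ⇒  -11p = -9  ⇒  p = 9/11.
The inspector's indifference between Skip and Inspect determines the agent's mixing probability q:
  the inspector's payoff to Skip: q·(-5) + (1−q)·(-2) = -3q - 2
  the inspector's payoff to Inspect: q·(-9) + (1−q)·6 = -15q + 6
  -3q - 2 = -15q + 6  ⇒  12q = 8  ⇒  q = 2/3.

p = 9/11, q = 2/3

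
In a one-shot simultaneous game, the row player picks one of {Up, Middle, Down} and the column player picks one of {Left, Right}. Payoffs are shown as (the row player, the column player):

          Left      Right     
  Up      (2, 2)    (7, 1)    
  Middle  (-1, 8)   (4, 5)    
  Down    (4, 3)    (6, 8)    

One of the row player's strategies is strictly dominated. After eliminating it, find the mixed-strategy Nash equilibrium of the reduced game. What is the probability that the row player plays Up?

The row player's strategy Middle is strictly dominated by Up: 2 > -1 and 7 > 4. Eliminate Middle.
The column player's indifference between Left and Right determines the row player's mixing probability p:
  the column player's payoff to Left: p·2 + (1−p)·3 = -p + 3
  the column player's payoff to Right: p·1 + (1−p)·8 = -7p + 8
  -p + 3 = -7p + 8  ⇒  6p = 5  ⇒  p = 5/6.

p = 5/6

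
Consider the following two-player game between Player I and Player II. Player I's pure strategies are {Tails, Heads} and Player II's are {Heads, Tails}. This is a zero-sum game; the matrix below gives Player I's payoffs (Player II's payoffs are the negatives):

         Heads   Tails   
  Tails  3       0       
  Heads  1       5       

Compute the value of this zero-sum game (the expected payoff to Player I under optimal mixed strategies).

v = 15/7

Player I's indifference between Tails and Heads determines Player II's mixing probability q:
  Player I's payoff to Tails: q·3 + (1−q)·0 = 3q
  Player I's payoff to Heads: q·1 + (1−q)·5 = -4q + 5
  3q = -4q + 5  ⇒  7q = 5  ⇒  q = 5/7.
The value is Player I's expected payoff against this mix (using Tails): (5/7)·3 + (2/7)·0 = 15/7.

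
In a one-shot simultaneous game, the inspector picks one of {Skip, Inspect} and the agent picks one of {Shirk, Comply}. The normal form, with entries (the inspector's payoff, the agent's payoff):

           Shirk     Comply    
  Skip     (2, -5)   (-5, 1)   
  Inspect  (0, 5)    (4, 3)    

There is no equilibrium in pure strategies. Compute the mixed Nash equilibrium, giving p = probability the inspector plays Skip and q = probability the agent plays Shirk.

In a mixed equilibrium the agent is indifferent between Shirk and Comply; this condition fixes p.
  the agent's expected payoff from Shirk: p·(-5) + (1−p)·5 = -10p + 5
  the agent's expected payoff from Comply: p·1 + (1−p)·3 = -2p + 3
  -10p + 5 = -2p + 3  ⇒  -8p = -2  ⇒  p = 1/4.
The agent's mix must leave the inspector indifferent between Skip and Inspect.
  the inspector's expected payoff from Skip: q·2 + (1−q)·(-5) = 7q - 5
  the inspector's expected payoff from Inspect: q·0 + (1−q)·4 = -4q + 4
  7q - 5 = -4q + 4  ⇒  11q = 9  ⇒  q = 9/11.

p = 1/4, q = 9/11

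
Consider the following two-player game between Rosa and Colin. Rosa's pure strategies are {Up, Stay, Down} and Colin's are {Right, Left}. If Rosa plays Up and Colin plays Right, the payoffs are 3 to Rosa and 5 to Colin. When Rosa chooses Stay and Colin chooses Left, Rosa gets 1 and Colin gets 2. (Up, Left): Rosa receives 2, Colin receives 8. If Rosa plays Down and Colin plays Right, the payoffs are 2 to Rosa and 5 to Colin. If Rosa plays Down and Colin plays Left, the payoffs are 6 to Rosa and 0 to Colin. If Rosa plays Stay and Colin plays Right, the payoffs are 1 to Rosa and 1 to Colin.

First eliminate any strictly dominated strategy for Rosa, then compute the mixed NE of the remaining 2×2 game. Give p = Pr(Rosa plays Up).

Rosa's strategy Stay is strictly dominated by Up: 3 > 1 and 2 > 1. Eliminate Stay.
For Colin to be willing to mix, Colin must be indifferent between Right and Left, which pins down Rosa's mix.
  Colin's payoff to Right: p·5 + (1−p)·5 = 5
  Colin's payoff to Left: p·8 + (1−p)·0 = 8p
  5 = 8p  ⇒  -8p = -5  ⇒  p = 5/8.

p = 5/8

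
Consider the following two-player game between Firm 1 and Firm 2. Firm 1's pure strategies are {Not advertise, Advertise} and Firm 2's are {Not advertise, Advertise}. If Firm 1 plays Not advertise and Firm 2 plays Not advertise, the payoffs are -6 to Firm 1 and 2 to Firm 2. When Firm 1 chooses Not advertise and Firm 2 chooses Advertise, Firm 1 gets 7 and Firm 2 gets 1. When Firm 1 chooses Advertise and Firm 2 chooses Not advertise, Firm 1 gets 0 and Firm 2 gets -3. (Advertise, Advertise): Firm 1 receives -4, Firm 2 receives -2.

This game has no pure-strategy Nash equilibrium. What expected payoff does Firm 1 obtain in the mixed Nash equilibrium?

-24/17

Firm 1's indifference between Not advertise and Advertise determines Firm 2's mixing probability q:
  Firm 1's payoff to Not advertise: q·(-6) + (1−q)·7 = -13q + 7
  Firm 1's payoff to Advertise: q·0 + (1−q)·(-4) = 4q - 4
  -13q + 7 = 4q - 4  ⇒  -17q = -11  ⇒  q = 11/17.
At equilibrium Firm 1 is indifferent across rows, so Firm 1's payoff equals the payoff from Not advertise: (11/17)·(-6) + (6/17)·7 = -24/17.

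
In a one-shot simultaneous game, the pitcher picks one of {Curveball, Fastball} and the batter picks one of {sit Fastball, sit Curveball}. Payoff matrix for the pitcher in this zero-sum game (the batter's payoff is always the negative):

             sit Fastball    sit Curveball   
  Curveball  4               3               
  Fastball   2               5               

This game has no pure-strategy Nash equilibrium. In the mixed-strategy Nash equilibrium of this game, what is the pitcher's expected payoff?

Set the pitcher's expected payoff from Curveball equal to that from Fastball:
  the pitcher's payoff from Curveball: q·4 + (1−q)·3 = q + 3
  the pitcher's payoff from Fastball: q·2 + (1−q)·5 = -3q + 5
  q + 3 = -3q + 5  ⇒  4q = 2  ⇒  q = 1/2.
At equilibrium the pitcher is indifferent across rows, so the pitcher's payoff equals the payoff from Curveball: (1/2)·4 + (1/2)·3 = 7/2.

7/2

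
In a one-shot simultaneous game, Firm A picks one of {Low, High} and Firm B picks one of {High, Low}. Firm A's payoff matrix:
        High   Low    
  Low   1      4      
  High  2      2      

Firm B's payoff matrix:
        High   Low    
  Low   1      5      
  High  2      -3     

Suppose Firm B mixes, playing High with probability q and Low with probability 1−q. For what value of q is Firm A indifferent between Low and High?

q = 2/3

Set Firm A's expected payoff from Low equal to that from High:
  Firm A's payoff to Low: q·1 + (1−q)·4 = -3q + 4
  Firm A's payoff to High: q·2 + (1−q)·2 = 2
  -3q + 4 = 2  ⇒  -3q = -2  ⇒  q = 2/3.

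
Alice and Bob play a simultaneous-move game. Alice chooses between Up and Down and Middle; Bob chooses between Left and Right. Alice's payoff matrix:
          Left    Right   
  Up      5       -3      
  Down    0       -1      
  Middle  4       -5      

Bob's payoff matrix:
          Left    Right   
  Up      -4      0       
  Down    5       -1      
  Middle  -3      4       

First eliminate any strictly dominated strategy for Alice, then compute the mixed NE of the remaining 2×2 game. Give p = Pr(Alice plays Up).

p = 3/5

Alice's strategy Middle is strictly dominated by Up: 5 > 4 and -3 > -5. Eliminate Middle.
For Bob to be willing to mix, Bob must be indifferent between Left and Right, which pins down Alice's mix.
  Bob's payoff from Left: p·(-4) + (1−p)·5 = -9p + 5
  Bob's payoff from Right: p·0 + (1−p)·(-1) = p - 1
  -9p + 5 = p - 1  ⇒  -10p = -6  ⇒  p = 3/5.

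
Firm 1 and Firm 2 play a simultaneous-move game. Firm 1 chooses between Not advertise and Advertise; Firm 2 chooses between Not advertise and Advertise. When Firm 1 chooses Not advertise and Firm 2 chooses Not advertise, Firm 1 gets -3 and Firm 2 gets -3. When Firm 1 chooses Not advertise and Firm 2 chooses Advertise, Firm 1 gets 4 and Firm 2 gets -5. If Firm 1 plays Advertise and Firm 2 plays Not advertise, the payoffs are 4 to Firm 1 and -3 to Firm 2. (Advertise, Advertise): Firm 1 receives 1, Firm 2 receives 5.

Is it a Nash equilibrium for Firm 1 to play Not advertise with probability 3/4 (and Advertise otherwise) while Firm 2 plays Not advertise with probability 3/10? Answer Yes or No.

Given Firm 1's mix p = 3/4, Firm 2's payoff from Not advertise is -3 but from Advertise is -5/2. Firm 2 strictly prefers Advertise, so Firm 2 would not mix.
So the proposed profile is not a Nash equilibrium.

No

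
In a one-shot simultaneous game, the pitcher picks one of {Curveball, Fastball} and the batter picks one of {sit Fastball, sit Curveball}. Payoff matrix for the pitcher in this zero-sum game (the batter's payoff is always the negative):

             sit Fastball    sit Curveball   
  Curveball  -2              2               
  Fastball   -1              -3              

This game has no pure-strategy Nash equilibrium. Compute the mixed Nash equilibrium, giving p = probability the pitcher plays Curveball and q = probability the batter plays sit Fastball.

In a mixed equilibrium the batter is indifferent between sit Fastball and sit Curveball; this condition fixes p.
  the batter's expected payoff from sit Fastball: p·2 + (1−p)·1 = p + 1
  the batter's expected payoff from sit Curveball: p·(-2) + (1−p)·3 = -5p + 3
  p + 1 = -5p + 3  ⇒  6p = 2  ⇒  p = 1/3.
In a mixed equilibrium the pitcher is indifferent between Curveball and Fastball; this condition fixes q.
  the pitcher's payoff to Curveball: q·(-2) + (1−q)·2 = -4q + 2
  the pitcher's payoff to Fastball: q·(-1) + (1−q)·(-3) = 2q - 3
  -4q + 2 = 2q - 3  ⇒  -6q = -5  ⇒  q = 5/6.

p = 1/3, q = 5/6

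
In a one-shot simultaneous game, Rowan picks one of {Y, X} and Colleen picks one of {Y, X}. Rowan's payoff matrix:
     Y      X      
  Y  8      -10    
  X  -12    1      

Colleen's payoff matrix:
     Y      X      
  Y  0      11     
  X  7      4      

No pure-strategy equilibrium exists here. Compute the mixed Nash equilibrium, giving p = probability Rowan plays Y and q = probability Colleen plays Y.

p = 3/14, q = 11/31

Set Colleen's expected payoff from Y equal to that from X:
  Colleen's expected payoff from Y: p·0 + (1−p)·7 = -7p + 7
  Colleen's expected payoff from X: p·11 + (1−p)·4 = 7p + 4
  -7p + 7 = 7p + 4  ⇒  -14p = -3  ⇒  p = 3/14.
Rowan's indifference between Y and X determines Colleen's mixing probability q:
  Rowan's payoff to Y: q·8 + (1−q)·(-10) = 18q - 10
  Rowan's payoff to X: q·(-12) + (1−q)·1 = -13q + 1
  18q - 10 = -13q + 1  ⇒  31q = 11  ⇒  q = 11/31.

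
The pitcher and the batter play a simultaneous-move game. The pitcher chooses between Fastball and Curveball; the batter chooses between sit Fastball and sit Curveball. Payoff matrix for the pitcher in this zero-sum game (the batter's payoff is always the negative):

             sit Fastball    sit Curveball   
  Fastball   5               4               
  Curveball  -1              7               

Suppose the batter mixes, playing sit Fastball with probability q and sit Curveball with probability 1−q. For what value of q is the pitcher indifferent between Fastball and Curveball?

Set the pitcher's expected payoff from Fastball equal to that from Curveball:
  the pitcher's payoff to Fastball: q·5 + (1−q)·4 = q + 4
  the pitcher's payoff to Curveball: q·(-1) + (1−q)·7 = -8q + 7
  q + 4 = -8q + 7  ⇒  9q = 3  ⇒  q = 1/3.

q = 1/3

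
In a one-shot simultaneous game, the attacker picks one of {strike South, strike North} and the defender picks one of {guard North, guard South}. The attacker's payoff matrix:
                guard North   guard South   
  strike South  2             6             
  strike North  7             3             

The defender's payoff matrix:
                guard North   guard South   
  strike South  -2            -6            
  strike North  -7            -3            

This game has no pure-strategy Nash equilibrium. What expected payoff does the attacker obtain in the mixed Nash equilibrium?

The defender's mix must leave the attacker indifferent between strike South and strike North.
  the attacker's expected payoff from strike South: q·2 + (1−q)·6 = -4q + 6
  the attacker's expected payoff from strike North: q·7 + (1−q)·3 = 4q + 3
  -4q + 6 = 4q + 3  ⇒  -8q = -3  ⇒  q = 3/8.
At equilibrium the attacker is indifferent across rows, so the attacker's payoff equals the payoff from strike South: (3/8)·2 + (5/8)·6 = 9/2.

9/2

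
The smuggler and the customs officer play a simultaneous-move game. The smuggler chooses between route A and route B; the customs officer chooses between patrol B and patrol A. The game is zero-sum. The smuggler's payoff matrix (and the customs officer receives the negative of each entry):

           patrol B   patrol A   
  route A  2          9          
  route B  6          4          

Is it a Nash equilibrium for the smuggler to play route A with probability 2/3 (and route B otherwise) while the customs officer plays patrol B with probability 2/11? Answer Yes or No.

No

Given the smuggler's mix p = 2/3, the customs officer's payoff from patrol B is -10/3 but from patrol A is -22/3. The customs officer strictly prefers patrol B, so the customs officer would not mix.
So the proposed profile is not a Nash equilibrium.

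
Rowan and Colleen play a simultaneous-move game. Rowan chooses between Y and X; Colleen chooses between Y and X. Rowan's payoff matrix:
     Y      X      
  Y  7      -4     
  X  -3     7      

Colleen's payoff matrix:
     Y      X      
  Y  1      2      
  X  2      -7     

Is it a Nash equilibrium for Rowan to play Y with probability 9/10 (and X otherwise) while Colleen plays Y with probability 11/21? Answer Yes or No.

Check Colleen's indifference given Rowan's mix p = 9/10:
  payoff from Y = 11/10; payoff from X = 11/10 — equal.
Check Rowan's indifference given Colleen's mix q = 11/21:
  payoff from Y = 37/21; payoff from X = 37/21 — equal.
Both players are indifferent, so neither can profitably deviate.

Yes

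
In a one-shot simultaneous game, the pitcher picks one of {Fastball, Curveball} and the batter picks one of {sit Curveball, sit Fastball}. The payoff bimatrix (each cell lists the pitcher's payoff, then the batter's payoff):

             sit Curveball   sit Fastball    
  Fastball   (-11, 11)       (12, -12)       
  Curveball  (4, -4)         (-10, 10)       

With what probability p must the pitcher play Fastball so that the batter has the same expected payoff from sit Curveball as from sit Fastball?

For the batter to be willing to mix, the batter must be indifferent between sit Curveball and sit Fastball, which pins down the pitcher's mix.
  the batter's expected payoff from sit Curveball: p·11 + (1−p)·(-4) = 15p - 4
  the batter's expected payoff from sit Fastball: p·(-12) + (1−p)·10 = -22p + 10
  15p - 4 = -22p + 10  ⇒  37p = 14  ⇒  p = 14/37.

p = 14/37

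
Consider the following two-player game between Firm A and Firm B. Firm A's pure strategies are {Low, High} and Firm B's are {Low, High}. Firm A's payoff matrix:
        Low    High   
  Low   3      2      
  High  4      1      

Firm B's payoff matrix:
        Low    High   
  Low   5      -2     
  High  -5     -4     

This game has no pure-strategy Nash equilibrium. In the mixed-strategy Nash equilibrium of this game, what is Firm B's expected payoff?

Set Firm B's expected payoff from Low equal to that from High:
  Firm B's payoff from Low: p·5 + (1−p)·(-5) = 10p - 5
  Firm B's payoff from High: p·(-2) + (1−p)·(-4) = 2p - 4
  10p - 5 = 2p - 4  ⇒  8p = 1  ⇒  p = 1/8.
At equilibrium Firm B is indifferent across columns, so Firm B's payoff equals the payoff from Low: (1/8)·5 + (7/8)·(-5) = -15/4.

-15/4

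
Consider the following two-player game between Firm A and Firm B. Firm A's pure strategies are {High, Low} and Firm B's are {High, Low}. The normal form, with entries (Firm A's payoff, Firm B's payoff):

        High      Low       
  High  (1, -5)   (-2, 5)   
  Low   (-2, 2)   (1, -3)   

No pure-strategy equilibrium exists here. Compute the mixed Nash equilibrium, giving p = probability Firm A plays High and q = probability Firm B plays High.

Set Firm B's expected payoff from High equal to that from Low:
  Firm B's payoff from High: p·(-5) + (1−p)·2 = -7p + 2
  Firm B's payoff from Low: p·5 + (1−p)·(-3) = 8p - 3
  -7p + 2 = 8p - 3  ⇒  -15p = -5  ⇒  p = 1/3.
In a mixed equilibrium Firm A is indifferent between High and Low; this condition fixes q.
  Firm A's payoff from High: q·1 + (1−q)·(-2) = 3q - 2
  Firm A's payoff from Low: q·(-2) + (1−q)·1 = -3q + 1
  3q - 2 = -3q + 1  ⇒  6q = 3  ⇒  q = 1/2.

p = 1/3, q = 1/2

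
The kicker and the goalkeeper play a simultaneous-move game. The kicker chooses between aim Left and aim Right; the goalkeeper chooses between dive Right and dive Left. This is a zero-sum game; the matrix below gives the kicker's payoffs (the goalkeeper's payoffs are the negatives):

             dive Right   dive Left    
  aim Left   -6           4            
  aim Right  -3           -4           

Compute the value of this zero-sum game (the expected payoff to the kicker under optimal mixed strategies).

v = -36/11

The kicker's indifference between aim Left and aim Right determines the goalkeeper's mixing probability q:
  the kicker's payoff from aim Left: q·(-6) + (1−q)·4 = -10q + 4
  the kicker's payoff from aim Right: q·(-3) + (1−q)·(-4) = q - 4
  -10q + 4 = q - 4  ⇒  -11q = -8  ⇒  q = 8/11.
The value is the kicker's expected payoff against this mix (using aim Left): (8/11)·(-6) + (3/11)·4 = -36/11.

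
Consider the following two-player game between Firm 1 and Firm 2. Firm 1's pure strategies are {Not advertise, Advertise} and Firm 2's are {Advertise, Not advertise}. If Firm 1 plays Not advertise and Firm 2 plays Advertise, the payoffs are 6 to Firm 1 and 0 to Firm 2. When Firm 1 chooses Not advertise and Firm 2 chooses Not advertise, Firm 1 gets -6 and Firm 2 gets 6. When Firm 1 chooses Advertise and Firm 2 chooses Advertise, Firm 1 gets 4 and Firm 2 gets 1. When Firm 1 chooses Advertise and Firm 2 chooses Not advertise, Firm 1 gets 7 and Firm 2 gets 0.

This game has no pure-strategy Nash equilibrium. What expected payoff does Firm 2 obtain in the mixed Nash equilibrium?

6/7

In a mixed equilibrium Firm 2 is indifferent between Advertise and Not advertise; this condition fixes p.
  Firm 2's payoff to Advertise: p·0 + (1−p)·1 = -p + 1
  Firm 2's payoff to Not advertise: p·6 + (1−p)·0 = 6p
  -p + 1 = 6p  ⇒  -7p = -1  ⇒  p = 1/7.
At equilibrium Firm 2 is indifferent across columns, so Firm 2's payoff equals the payoff from Advertise: (1/7)·0 + (6/7)·1 = 6/7.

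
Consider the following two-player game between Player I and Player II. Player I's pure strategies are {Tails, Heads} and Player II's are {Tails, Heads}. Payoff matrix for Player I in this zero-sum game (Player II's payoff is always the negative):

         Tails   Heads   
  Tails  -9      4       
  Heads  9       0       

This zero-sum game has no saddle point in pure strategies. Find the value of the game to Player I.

v = 18/11

In a mixed equilibrium Player I is indifferent between Tails and Heads; this condition fixes q.
  Player I's payoff to Tails: q·(-9) + (1−q)·4 = -13q + 4
  Player I's payoff to Heads: q·9 + (1−q)·0 = 9q
  -13q + 4 = 9q  ⇒  -22q = -4  ⇒  q = 2/11.
The value is Player I's expected payoff against this mix (using Tails): (2/11)·(-9) + (9/11)·4 = 18/11.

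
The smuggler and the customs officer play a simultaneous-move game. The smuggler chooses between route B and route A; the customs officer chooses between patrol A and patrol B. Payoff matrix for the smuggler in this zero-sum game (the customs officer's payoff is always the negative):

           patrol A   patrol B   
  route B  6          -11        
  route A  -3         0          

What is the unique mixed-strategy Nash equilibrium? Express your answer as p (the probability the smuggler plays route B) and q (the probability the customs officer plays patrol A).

For the customs officer to be willing to mix, the customs officer must be indifferent between patrol A and patrol B, which pins down the smuggler's mix.
  the customs officer's payoff from patrol A: p·(-6) + (1−p)·3 = -9p + 3
  the customs officer's payoff from patrol B: p·11 + (1−p)·0 = 11p
  -9p + 3 = 11p  ⇒  -20p = -3  ⇒  p = 3/20.
The customs officer's mix must leave the smuggler indifferent between route B and route A.
  the smuggler's expected payoff from route B: q·6 + (1−q)·(-11) = 17q - 11
  the smuggler's expected payoff from route A: q·(-3) + (1−q)·0 = -3q
  17q - 11 = -3q  ⇒  20q = 11  ⇒  q = 11/20.

p = 3/20, q = 11/20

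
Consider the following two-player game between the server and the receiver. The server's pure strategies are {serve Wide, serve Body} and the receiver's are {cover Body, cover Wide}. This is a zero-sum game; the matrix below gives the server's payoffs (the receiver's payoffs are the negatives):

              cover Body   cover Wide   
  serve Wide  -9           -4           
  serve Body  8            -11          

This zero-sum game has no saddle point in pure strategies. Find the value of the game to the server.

v = -131/24

The server's indifference between serve Wide and serve Body determines the receiver's mixing probability q:
  the server's payoff from serve Wide: q·(-9) + (1−q)·(-4) = -5q - 4
  the server's payoff from serve Body: q·8 + (1−q)·(-11) = 19q - 11
  -5q - 4 = 19q - 11  ⇒  -24q = -7  ⇒  q = 7/24.
The value is the server's expected payoff against this mix (using serve Wide): (7/24)·(-9) + (17/24)·(-4) = -131/24.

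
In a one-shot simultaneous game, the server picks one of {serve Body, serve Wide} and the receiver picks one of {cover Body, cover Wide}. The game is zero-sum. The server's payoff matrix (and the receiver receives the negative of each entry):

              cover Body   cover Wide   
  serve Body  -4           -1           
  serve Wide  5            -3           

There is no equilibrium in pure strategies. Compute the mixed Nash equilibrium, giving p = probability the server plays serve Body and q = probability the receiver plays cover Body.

The receiver's indifference between cover Body and cover Wide determines the server's mixing probability p:
  the receiver's payoff from cover Body: p·4 + (1−p)·(-5) = 9p - 5
  the receiver's payoff from cover Wide: p·1 + (1−p)·3 = -2p + 3
  9p - 5 = -2p + 3  ⇒  11p = 8  ⇒  p = 8/11.
The receiver's mix must leave the server indifferent between serve Body and serve Wide.
  the server's expected payoff from serve Body: q·(-4) + (1−q)·(-1) = -3q - 1
  the server's expected payoff from serve Wide: q·5 + (1−q)·(-3) = 8q - 3
  -3q - 1 = 8q - 3  ⇒  -11q = -2  ⇒  q = 2/11.

p = 8/11, q = 2/11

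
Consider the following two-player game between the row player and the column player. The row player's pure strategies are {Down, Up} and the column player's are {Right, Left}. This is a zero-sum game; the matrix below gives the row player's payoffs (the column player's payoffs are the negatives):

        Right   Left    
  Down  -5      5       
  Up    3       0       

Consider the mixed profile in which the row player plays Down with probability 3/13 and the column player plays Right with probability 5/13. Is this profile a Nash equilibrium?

Yes

Check the column player's indifference given the row player's mix p = 3/13:
  payoff from Right = -15/13; payoff from Left = -15/13 — equal.
Check the row player's indifference given the column player's mix q = 5/13:
  payoff from Down = 15/13; payoff from Up = 15/13 — equal.
Both players are indifferent, so neither can profitably deviate.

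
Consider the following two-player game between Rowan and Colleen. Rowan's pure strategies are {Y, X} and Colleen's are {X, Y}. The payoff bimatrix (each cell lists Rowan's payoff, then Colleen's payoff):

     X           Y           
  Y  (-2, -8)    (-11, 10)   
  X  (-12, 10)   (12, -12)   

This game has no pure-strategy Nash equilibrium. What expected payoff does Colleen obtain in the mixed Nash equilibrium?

1/10

Rowan's mix must leave Colleen indifferent between X and Y.
  Colleen's payoff from X: p·(-8) + (1−p)·10 = -18p + 10
  Colleen's payoff from Y: p·10 + (1−p)·(-12) = 22p - 12
  -18p + 10 = 22p - 12  ⇒  -40p = -22  ⇒  p = 11/20.
At equilibrium Colleen is indifferent across columns, so Colleen's payoff equals the payoff from X: (11/20)·(-8) + (9/20)·10 = 1/10.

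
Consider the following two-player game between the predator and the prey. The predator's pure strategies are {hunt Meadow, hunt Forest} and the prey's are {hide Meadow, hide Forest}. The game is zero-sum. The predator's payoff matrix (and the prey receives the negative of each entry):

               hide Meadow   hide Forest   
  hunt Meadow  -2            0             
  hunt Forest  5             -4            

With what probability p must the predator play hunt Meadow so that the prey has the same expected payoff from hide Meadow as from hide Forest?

Set the prey's expected payoff from hide Meadow equal to that from hide Forest:
  the prey's payoff from hide Meadow: p·2 + (1−p)·(-5) = 7p - 5
  the prey's payoff from hide Forest: p·0 + (1−p)·4 = -4p + 4
  7p - 5 = -4p + 4  ⇒  11p = 9  ⇒  p = 9/11.

p = 9/11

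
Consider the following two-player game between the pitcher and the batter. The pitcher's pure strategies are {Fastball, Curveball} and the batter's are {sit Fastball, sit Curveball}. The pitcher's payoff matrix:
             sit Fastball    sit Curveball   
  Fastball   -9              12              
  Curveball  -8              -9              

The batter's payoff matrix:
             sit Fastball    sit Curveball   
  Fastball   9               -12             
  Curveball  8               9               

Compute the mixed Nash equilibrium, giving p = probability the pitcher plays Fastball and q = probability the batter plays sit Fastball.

The pitcher's mix must leave the batter indifferent between sit Fastball and sit Curveball.
  the batter's payoff from sit Fastball: p·9 + (1−p)·8 = p + 8
  the batter's payoff from sit Curveball: p·(-12) + (1−p)·9 = -21p + 9
  p + 8 = -21p + 9  ⇒  22p = 1  ⇒  p = 1/22.
Set the pitcher's expected payoff from Fastball equal to that from Curveball:
  the pitcher's payoff to Fastball: q·(-9) + (1−q)·12 = -21q + 12
  the pitcher's payoff to Curveball: q·(-8) + (1−q)·(-9) = q - 9
  -21q + 12 = q - 9  ⇒  -22q = -21  ⇒  q = 21/22.

p = 1/22, q = 21/22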